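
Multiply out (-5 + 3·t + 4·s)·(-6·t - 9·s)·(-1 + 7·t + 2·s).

-30·t + 228·t^2 + 426·s·t - 45·s + 126·s^2 - 126·t^3 - 393·s·t^2 - 354·s^2·t - 72·s^3

(-5 + 3·t + 4·s)·(-6·t - 9·s)·(-1 + 7·t + 2·s)
= (30·t + 45·s - 18·t^2 - 27·s·t - 24·s·t - 36·s^2)·(-1 + 7·t + 2·s)    [distributive law]
= (30·t + 45·s - 18·t^2 - 51·s·t - 36·s^2)·(-1 + 7·t + 2·s)    [combine like terms]
= -30·t + 210·t^2 + 60·s·t - 45·s + 315·s·t + 90·s^2 + 18·t^2 - 126·t^3 - 36·s·t^2 + 51·s·t - 357·s·t^2 - 102·s^2·t + 36·s^2 - 252·s^2·t - 72·s^3    [distributive law]
= -30·t + 228·t^2 + 426·s·t - 45·s + 126·s^2 - 126·t^3 - 393·s·t^2 - 354·s^2·t - 72·s^3    [combine like terms]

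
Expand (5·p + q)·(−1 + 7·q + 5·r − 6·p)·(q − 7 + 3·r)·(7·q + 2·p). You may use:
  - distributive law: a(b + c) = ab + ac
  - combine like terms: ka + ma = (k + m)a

−1556·p·q² + 1054·p²·q + 259·p·q + 70·p² − 1406·p·q·r − 380·p²·r + 217·p·q³ − 152·p²·q² + 836·p·q²·r − 406·p²·q·r + 555·p·q·r² + 150·p²·r² − 60·p³·q + 420·p³ − 180·p³·r − 350·q³ + 49·q² − 266·q²·r + 49·q⁴ + 182·q³·r + 105·q²·r²

(5·p + q)·(−1 + 7·q + 5·r − 6·p)·(q − 7 + 3·r)·(7·q + 2·p)
= (−5·p + 35·p·q + 25·p·r − 30·p² − q + 7·q² + 5·q·r − 6·p·q)·(q − 7 + 3·r)·(7·q + 2·p)    [distributive law]
= (−5·p + 29·p·q + 25·p·r − 30·p² − q + 7·q² + 5·q·r)·(q − 7 + 3·r)·(7·q + 2·p)    [combine like terms]
= (−5·p·q + 35·p − 15·p·r + 29·p·q² − 203·p·q + 87·p·q·r + 25·p·q·r − 175·p·r + 75·p·r² − 30·p²·q + 210·p² − 90·p²·r − q² + 7·q − 3·q·r + 7·q³ − 49·q² + 21·q²·r + 5·q²·r − 35·q·r + 15·q·r²)·(7·q + 2·p)    [distributive law]
= (−208·p·q + 35·p − 190·p·r + 29·p·q² + 112·p·q·r + 75·p·r² − 30·p²·q + 210·p² − 90·p²·r − 50·q² + 7·q − 38·q·r + 7·q³ + 26·q²·r + 15·q·r²)·(7·q + 2·p)    [combine like terms]
= −1456·p·q² − 416·p²·q + 245·p·q + 70·p² − 1330·p·q·r − 380·p²·r + 203·p·q³ + 58·p²·q² + 784·p·q²·r + 224·p²·q·r + 525·p·q·r² + 150·p²·r² − 210·p²·q² − 60·p³·q + 1470·p²·q + 420·p³ − 630·p²·q·r − 180·p³·r − 350·q³ − 100·p·q² + 49·q² + 14·p·q − 266·q²·r − 76·p·q·r + 49·q⁴ + 14·p·q³ + 182·q³·r + 52·p·q²·r + 105·q²·r² + 30·p·q·r²    [distributive law]
= −1556·p·q² + 1054·p²·q + 259·p·q + 70·p² − 1406·p·q·r − 380·p²·r + 217·p·q³ − 152·p²·q² + 836·p·q²·r − 406·p²·q·r + 555·p·q·r² + 150·p²·r² − 60·p³·q + 420·p³ − 180·p³·r − 350·q³ + 49·q² − 266·q²·r + 49·q⁴ + 182·q³·r + 105·q²·r²    [combine like terms]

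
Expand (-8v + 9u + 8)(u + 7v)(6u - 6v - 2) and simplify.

276u^2v - 666uv^2 + 178uv + 336v^3 - 224v^2 + 54u^3 + 30u^2 - 16u - 112v

(-8v + 9u + 8)(u + 7v)(6u - 6v - 2)
= (-8uv - 56v^2 + 9u^2 + 63uv + 8u + 56v)(6u - 6v - 2)    [distributive law]
= (55uv - 56v^2 + 9u^2 + 8u + 56v)(6u - 6v - 2)    [combine like terms]
= 330u^2v - 330uv^2 - 110uv - 336uv^2 + 336v^3 + 112v^2 + 54u^3 - 54u^2v - 18u^2 + 48u^2 - 48uv - 16u + 336uv - 336v^2 - 112v    [distributive law]
= 276u^2v - 666uv^2 + 178uv + 336v^3 - 224v^2 + 54u^3 + 30u^2 - 16u - 112v    [combine like terms]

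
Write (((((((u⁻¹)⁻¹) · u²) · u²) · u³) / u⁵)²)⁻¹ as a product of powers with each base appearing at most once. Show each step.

u⁻⁶

(((((((u⁻¹)⁻¹) · u²) · u²) · u³) / u⁵)²)⁻¹
= ((((((u⁻¹)⁻¹) · u²) · u²) · u³) / u⁵)⁻²    [power of a power]
= ((((((u⁻¹)⁻¹) · u²) · u²) · u³)⁻²) / ((u⁵)⁻²)    [power of a quotient]
= ((((((u⁻¹)⁻¹) · u²) · u²)⁻²) · ((u³)⁻²)) / ((u⁵)⁻²)    [power of a product]
= ((((((u⁻¹)⁻¹) · u²)⁻²) · ((u²)⁻²)) · ((u³)⁻²)) / ((u⁵)⁻²)    [power of a product]
= ((((((u⁻¹)⁻¹)⁻²) · ((u²)⁻²)) · ((u²)⁻²)) · ((u³)⁻²)) / ((u⁵)⁻²)    [power of a product]
= (((((u⁻¹)²) · ((u²)⁻²)) · ((u²)⁻²)) · ((u³)⁻²)) / ((u⁵)⁻²)    [power of a power]
= (((u⁻² · ((u²)⁻²)) · ((u²)⁻²)) · ((u³)⁻²)) / ((u⁵)⁻²)    [power of a power]
= (((u⁻² · u⁻⁴) · ((u²)⁻²)) · ((u³)⁻²)) / ((u⁵)⁻²)    [power of a power]
= ((u⁻⁶ · ((u²)⁻²)) · ((u³)⁻²)) / ((u⁵)⁻²)    [product of powers]
= ((u⁻⁶ · u⁻⁴) · ((u³)⁻²)) / ((u⁵)⁻²)    [power of a power]
= (u⁻¹⁰ · ((u³)⁻²)) / ((u⁵)⁻²)    [product of powers]
= (u⁻¹⁰ · u⁻⁶) / ((u⁵)⁻²)    [power of a power]
= u⁻¹⁶ / ((u⁵)⁻²)    [product of powers]
= u⁻¹⁶ / u⁻¹⁰    [power of a power]
= u⁻⁶    [quotient of powers]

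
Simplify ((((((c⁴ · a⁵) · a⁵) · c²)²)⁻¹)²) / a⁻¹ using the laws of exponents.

((((((c⁴ · a⁵) · a⁵) · c²)²)⁻¹)²) / a⁻¹
= (((((c⁴ · a⁵) · a⁵) · c²)²)⁻²) / a⁻¹    [power of a power]
= ((((c⁴ · a⁵) · a⁵) · c²)⁻⁴) / a⁻¹    [power of a power]
= ((((c⁴ · a⁵) · a⁵)⁻⁴) · ((c²)⁻⁴)) / a⁻¹    [power of a product]
= ((((c⁴ · a⁵)⁻⁴) · ((a⁵)⁻⁴)) · ((c²)⁻⁴)) / a⁻¹    [power of a product]
= (((((c⁴)⁻⁴) · ((a⁵)⁻⁴)) · ((a⁵)⁻⁴)) · ((c²)⁻⁴)) / a⁻¹    [power of a product]
= (((c⁻¹⁶ · ((a⁵)⁻⁴)) · ((a⁵)⁻⁴)) · ((c²)⁻⁴)) / a⁻¹    [power of a power]
= (((c⁻¹⁶ · a⁻²⁰) · ((a⁵)⁻⁴)) · ((c²)⁻⁴)) / a⁻¹    [power of a power]
= (((c⁻¹⁶ · a⁻²⁰) · a⁻²⁰) · ((c²)⁻⁴)) / a⁻¹    [power of a power]
= (((c⁻¹⁶ · a⁻²⁰) · a⁻²⁰) · c⁻⁸) / a⁻¹    [power of a power]
= a⁻³⁹c⁻²⁴    [quotient of powers; product of powers]

a⁻³⁹c⁻²⁴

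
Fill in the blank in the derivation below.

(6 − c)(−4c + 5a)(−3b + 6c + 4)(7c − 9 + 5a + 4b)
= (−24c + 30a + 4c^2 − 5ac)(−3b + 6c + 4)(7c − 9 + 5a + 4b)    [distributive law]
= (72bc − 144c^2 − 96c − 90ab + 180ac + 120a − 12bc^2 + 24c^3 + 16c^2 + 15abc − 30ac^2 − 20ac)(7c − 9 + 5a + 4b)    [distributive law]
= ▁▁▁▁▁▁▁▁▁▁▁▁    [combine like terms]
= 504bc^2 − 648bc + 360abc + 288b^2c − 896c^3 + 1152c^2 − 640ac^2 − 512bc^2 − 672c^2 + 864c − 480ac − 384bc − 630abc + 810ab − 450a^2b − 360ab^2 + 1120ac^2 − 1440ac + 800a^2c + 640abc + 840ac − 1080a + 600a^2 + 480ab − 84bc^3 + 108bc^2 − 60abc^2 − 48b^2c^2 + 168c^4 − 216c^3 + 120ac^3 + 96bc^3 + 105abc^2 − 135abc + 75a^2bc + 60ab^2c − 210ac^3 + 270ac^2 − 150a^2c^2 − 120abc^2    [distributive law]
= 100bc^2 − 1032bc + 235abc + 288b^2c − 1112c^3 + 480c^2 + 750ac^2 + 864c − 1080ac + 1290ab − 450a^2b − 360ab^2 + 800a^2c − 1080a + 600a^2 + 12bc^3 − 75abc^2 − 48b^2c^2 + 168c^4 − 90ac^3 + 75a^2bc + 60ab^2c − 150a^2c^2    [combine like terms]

By combine like terms:

(72bc − 128c^2 − 96c − 90ab + 160ac + 120a − 12bc^2 + 24c^3 + 15abc − 30ac^2)(7c − 9 + 5a + 4b)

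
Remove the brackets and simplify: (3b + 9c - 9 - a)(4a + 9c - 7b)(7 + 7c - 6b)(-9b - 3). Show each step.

(3b + 9c - 9 - a)(4a + 9c - 7b)(7 + 7c - 6b)(-9b - 3)
= (12ab + 27bc - 21b² + 36ac + 81c² - 63bc - 36a - 81c + 63b - 4a² - 9ac + 7ab)(7 + 7c - 6b)(-9b - 3)    [distributive law]
= (19ab - 36bc - 21b² + 27ac + 81c² - 36a - 81c + 63b - 4a²)(7 + 7c - 6b)(-9b - 3)    [combine like terms]
= (133ab + 133abc - 114ab² - 252bc - 252bc² + 216b²c - 147b² - 147b²c + 126b³ + 189ac + 189ac² - 162abc + 567c² + 567c³ - 486bc² - 252a - 252ac + 216ab - 567c - 567c² + 486bc + 441b + 441bc - 378b² - 28a² - 28a²c + 24a²b)(-9b - 3)    [distributive law]
= (349ab - 29abc - 114ab² + 675bc - 738bc² + 69b²c - 525b² + 126b³ - 63ac + 189ac² + 567c³ - 252a - 567c + 441b - 28a² - 28a²c + 24a²b)(-9b - 3)    [combine like terms]
= -3141ab² - 1047ab + 261ab²c + 87abc + 1026ab³ + 342ab² - 6075b²c - 2025bc + 6642b²c² + 2214bc² - 621b³c - 207b²c + 4725b³ + 1575b² - 1134b⁴ - 378b³ + 567abc + 189ac - 1701abc² - 567ac² - 5103bc³ - 1701c³ + 2268ab + 756a + 5103bc + 1701c - 3969b² - 1323b + 252a²b + 84a² + 252a²bc + 84a²c - 216a²b² - 72a²b    [distributive law]
= -2799ab² + 1221ab + 261ab²c + 654abc + 1026ab³ - 6282b²c + 3078bc + 6642b²c² + 2214bc² - 621b³c + 4347b³ - 2394b² - 1134b⁴ + 189ac - 1701abc² - 567ac² - 5103bc³ - 1701c³ + 756a + 1701c - 1323b + 180a²b + 84a² + 252a²bc + 84a²c - 216a²b²    [combine like terms]

-2799ab² + 1221ab + 261ab²c + 654abc + 1026ab³ - 6282b²c + 3078bc + 6642b²c² + 2214bc² - 621b³c + 4347b³ - 2394b² - 1134b⁴ + 189ac - 1701abc² - 567ac² - 5103bc³ - 1701c³ + 756a + 1701c - 1323b + 180a²b + 84a² + 252a²bc + 84a²c - 216a²b²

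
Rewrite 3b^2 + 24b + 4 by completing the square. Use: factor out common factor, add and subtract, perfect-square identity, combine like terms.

3(b + 4)^2 − 44

3b^2 + 24b + 4
= 3(b^2 + 8b) + 4    [factor out 3 from the b-terms]
= 3(b^2 + 8b + 16 − 16) + 4    [add and subtract 16 inside the bracket]
= 3(b + 4)^2 − 48 + 4    [perfect-square identity]
= 3(b + 4)^2 − 44    [combine constants]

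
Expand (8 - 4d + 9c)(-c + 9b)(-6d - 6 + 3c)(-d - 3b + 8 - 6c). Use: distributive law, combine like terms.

(8 - 4d + 9c)(-c + 9b)(-6d - 6 + 3c)(-d - 3b + 8 - 6c)
= (-8c + 72b + 4cd - 36bd - 9c^2 + 81bc)(-6d - 6 + 3c)(-d - 3b + 8 - 6c)    [distributive law]
= (48cd + 48c - 24c^2 - 432bd - 432b + 216bc - 24cd^2 - 24cd + 12c^2d + 216bd^2 + 216bd - 108bcd + 54c^2d + 54c^2 - 27c^3 - 486bcd - 486bc + 243bc^2)(-d - 3b + 8 - 6c)    [distributive law]
= (24cd + 48c + 30c^2 - 216bd - 432b - 270bc - 24cd^2 + 66c^2d + 216bd^2 - 594bcd - 27c^3 + 243bc^2)(-d - 3b + 8 - 6c)    [combine like terms]
= -24cd^2 - 72bcd + 192cd - 144c^2d - 48cd - 144bc + 384c - 288c^2 - 30c^2d - 90bc^2 + 240c^2 - 180c^3 + 216bd^2 + 648b^2d - 1728bd + 1296bcd + 432bd + 1296b^2 - 3456b + 2592bc + 270bcd + 810b^2c - 2160bc + 1620bc^2 + 24cd^3 + 72bcd^2 - 192cd^2 + 144c^2d^2 - 66c^2d^2 - 198bc^2d + 528c^2d - 396c^3d - 216bd^3 - 648b^2d^2 + 1728bd^2 - 1296bcd^2 + 594bcd^2 + 1782b^2cd - 4752bcd + 3564bc^2d + 27c^3d + 81bc^3 - 216c^3 + 162c^4 - 243bc^2d - 729b^2c^2 + 1944bc^2 - 1458bc^3    [distributive law]
= -216cd^2 - 3258bcd + 144cd + 354c^2d + 288bc + 384c - 48c^2 + 3474bc^2 - 396c^3 + 1944bd^2 + 648b^2d - 1296bd + 1296b^2 - 3456b + 810b^2c + 24cd^3 - 630bcd^2 + 78c^2d^2 + 3123bc^2d - 369c^3d - 216bd^3 - 648b^2d^2 + 1782b^2cd - 1377bc^3 + 162c^4 - 729b^2c^2    [combine like terms]

-216cd^2 - 3258bcd + 144cd + 354c^2d + 288bc + 384c - 48c^2 + 3474bc^2 - 396c^3 + 1944bd^2 + 648b^2d - 1296bd + 1296b^2 - 3456b + 810b^2c + 24cd^3 - 630bcd^2 + 78c^2d^2 + 3123bc^2d - 369c^3d - 216bd^3 - 648b^2d^2 + 1782b^2cd - 1377bc^3 + 162c^4 - 729b^2c^2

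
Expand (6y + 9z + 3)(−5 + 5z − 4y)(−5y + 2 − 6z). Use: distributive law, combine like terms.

(6y + 9z + 3)(−5 + 5z − 4y)(−5y + 2 − 6z)
= (−30y + 30yz − 24y^2 − 45z + 45z^2 − 36yz − 15 + 15z − 12y)(−5y + 2 − 6z)    [distributive law]
= (−42y − 6yz − 24y^2 − 30z + 45z^2 − 15)(−5y + 2 − 6z)    [combine like terms]
= 210y^2 − 84y + 252yz + 30y^2z − 12yz + 36yz^2 + 120y^3 − 48y^2 + 144y^2z + 150yz − 60z + 180z^2 − 225yz^2 + 90z^2 − 270z^3 + 75y − 30 + 90z    [distributive law]
= 162y^2 − 9y + 390yz + 174y^2z − 189yz^2 + 120y^3 + 30z + 270z^2 − 270z^3 − 30    [combine like terms]

162y^2 − 9y + 390yz + 174y^2z − 189yz^2 + 120y^3 + 30z + 270z^2 − 270z^3 − 30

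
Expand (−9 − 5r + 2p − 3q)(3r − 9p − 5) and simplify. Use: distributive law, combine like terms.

−2r + 71p + 45 − 15r^2 + 51pr − 18p^2 − 9qr + 27pq + 15q

(−9 − 5r + 2p − 3q)(3r − 9p − 5)
= −27r + 81p + 45 − 15r^2 + 45pr + 25r + 6pr − 18p^2 − 10p − 9qr + 27pq + 15q    [distributive law]
= −2r + 71p + 45 − 15r^2 + 51pr − 18p^2 − 9qr + 27pq + 15q    [combine like terms]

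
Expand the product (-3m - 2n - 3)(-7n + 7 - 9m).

39mn + 6m + 27m^2 + 14n^2 + 7n - 21

(-3m - 2n - 3)(-7n + 7 - 9m)
= 21mn - 21m + 27m^2 + 14n^2 - 14n + 18mn + 21n - 21 + 27m    [distributive law]
= 39mn + 6m + 27m^2 + 14n^2 + 7n - 21    [combine like terms]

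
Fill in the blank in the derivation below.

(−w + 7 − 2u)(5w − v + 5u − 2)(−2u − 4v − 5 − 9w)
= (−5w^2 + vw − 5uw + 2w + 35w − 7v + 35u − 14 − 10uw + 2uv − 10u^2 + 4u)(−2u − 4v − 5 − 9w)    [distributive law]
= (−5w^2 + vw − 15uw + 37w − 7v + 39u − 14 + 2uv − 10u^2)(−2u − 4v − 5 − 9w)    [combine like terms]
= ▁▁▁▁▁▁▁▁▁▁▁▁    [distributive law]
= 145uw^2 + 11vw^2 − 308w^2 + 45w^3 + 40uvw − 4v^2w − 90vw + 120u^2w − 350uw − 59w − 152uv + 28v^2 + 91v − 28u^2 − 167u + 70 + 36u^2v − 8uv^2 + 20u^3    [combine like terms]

Applying distributive law to the line above:

10uw^2 + 20vw^2 + 25w^2 + 45w^3 − 2uvw − 4v^2w − 5vw − 9vw^2 + 30u^2w + 60uvw + 75uw + 135uw^2 − 74uw − 148vw − 185w − 333w^2 + 14uv + 28v^2 + 35v + 63vw − 78u^2 − 156uv − 195u − 351uw + 28u + 56v + 70 + 126w − 4u^2v − 8uv^2 − 10uv − 18uvw + 20u^3 + 40u^2v + 50u^2 + 90u^2w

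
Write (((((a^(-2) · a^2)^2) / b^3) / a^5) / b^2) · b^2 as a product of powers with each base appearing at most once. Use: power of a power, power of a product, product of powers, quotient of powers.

a^(-5)b^(-3)

(((((a^(-2) · a^2)^2) / b^3) / a^5) / b^2) · b^2
= ((((((a^(-2))^2) · ((a^2)^2)) / b^3) / a^5) / b^2) · b^2    [power of a product]
= ((((a^(-4) · ((a^2)^2)) / b^3) / a^5) / b^2) · b^2    [power of a power]
= ((((a^(-4) · a^4) / b^3) / a^5) / b^2) · b^2    [power of a power]
= (((a^0 / b^3) / a^5) / b^2) · b^2    [product of powers]
= a^(-5)b^(-3)    [quotient of powers; product of powers]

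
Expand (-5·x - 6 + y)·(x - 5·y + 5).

-5·x^2 + 26·x·y - 31·x + 35·y - 30 - 5·y^2

(-5·x - 6 + y)·(x - 5·y + 5)
= -5·x^2 + 25·x·y - 25·x - 6·x + 30·y - 30 + x·y - 5·y^2 + 5·y    [distributive law]
= -5·x^2 + 26·x·y - 31·x + 35·y - 30 - 5·y^2    [combine like terms]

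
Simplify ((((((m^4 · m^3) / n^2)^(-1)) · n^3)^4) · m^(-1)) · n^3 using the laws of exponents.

m^(-29)n^23

((((((m^4 · m^3) / n^2)^(-1)) · n^3)^4) · m^(-1)) · n^3
= ((((((m^4 · m^3) / n^2)^(-1))^4) · ((n^3)^4)) · m^(-1)) · n^3    [power of a product]
= (((((m^4 · m^3) / n^2)^(-4)) · ((n^3)^4)) · m^(-1)) · n^3    [power of a power]
= (((((m^4 · m^3)^(-4)) / ((n^2)^(-4))) · ((n^3)^4)) · m^(-1)) · n^3    [power of a quotient]
= ((((((m^4)^(-4)) · ((m^3)^(-4))) / ((n^2)^(-4))) · ((n^3)^4)) · m^(-1)) · n^3    [power of a product]
= ((((m^(-16) · ((m^3)^(-4))) / ((n^2)^(-4))) · ((n^3)^4)) · m^(-1)) · n^3    [power of a power]
= ((((m^(-16) · m^(-12)) / ((n^2)^(-4))) · ((n^3)^4)) · m^(-1)) · n^3    [power of a power]
= (((m^(-28) / ((n^2)^(-4))) · ((n^3)^4)) · m^(-1)) · n^3    [product of powers]
= (((m^(-28) / n^(-8)) · ((n^3)^4)) · m^(-1)) · n^3    [power of a power]
= (((m^(-28) / n^(-8)) · n^12) · m^(-1)) · n^3    [power of a power]
= m^(-29)n^23    [quotient of powers; product of powers]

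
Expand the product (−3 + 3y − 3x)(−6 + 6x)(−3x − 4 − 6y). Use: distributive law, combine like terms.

(−3 + 3y − 3x)(−6 + 6x)(−3x − 4 − 6y)
= (18 − 18x − 18y + 18xy + 18x − 18x²)(−3x − 4 − 6y)    [distributive law]
= (18 − 18y + 18xy − 18x²)(−3x − 4 − 6y)    [combine like terms]
= −54x − 72 − 108y + 54xy + 72y + 108y² − 54x²y − 72xy − 108xy² + 54x³ + 72x² + 108x²y    [distributive law]
= −54x − 72 − 36y − 18xy + 108y² + 54x²y − 108xy² + 54x³ + 72x²    [combine like terms]

−54x − 72 − 36y − 18xy + 108y² + 54x²y − 108xy² + 54x³ + 72x²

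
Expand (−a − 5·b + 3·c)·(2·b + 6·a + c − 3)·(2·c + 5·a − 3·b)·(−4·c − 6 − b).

(−a − 5·b + 3·c)·(2·b + 6·a + c − 3)·(2·c + 5·a − 3·b)·(−4·c − 6 − b)
= (−2·a·b − 6·a^2 − a·c + 3·a − 10·b^2 − 30·a·b − 5·b·c + 15·b + 6·b·c + 18·a·c + 3·c^2 − 9·c)·(2·c + 5·a − 3·b)·(−4·c − 6 − b)    [distributive law]
= (−32·a·b − 6·a^2 + 17·a·c + 3·a − 10·b^2 + b·c + 15·b + 3·c^2 − 9·c)·(2·c + 5·a − 3·b)·(−4·c − 6 − b)    [combine like terms]
= (−64·a·b·c − 160·a^2·b + 96·a·b^2 − 12·a^2·c − 30·a^3 + 18·a^2·b + 34·a·c^2 + 85·a^2·c − 51·a·b·c + 6·a·c + 15·a^2 − 9·a·b − 20·b^2·c − 50·a·b^2 + 30·b^3 + 2·b·c^2 + 5·a·b·c − 3·b^2·c + 30·b·c + 75·a·b − 45·b^2 + 6·c^3 + 15·a·c^2 − 9·b·c^2 − 18·c^2 − 45·a·c + 27·b·c)·(−4·c − 6 − b)    [distributive law]
= (−110·a·b·c − 142·a^2·b + 46·a·b^2 + 73·a^2·c − 30·a^3 + 49·a·c^2 − 39·a·c + 15·a^2 + 66·a·b − 23·b^2·c + 30·b^3 − 7·b·c^2 + 57·b·c − 45·b^2 + 6·c^3 − 18·c^2)·(−4·c − 6 − b)    [combine like terms]
= 440·a·b·c^2 + 660·a·b·c + 110·a·b^2·c + 568·a^2·b·c + 852·a^2·b + 142·a^2·b^2 − 184·a·b^2·c − 276·a·b^2 − 46·a·b^3 − 292·a^2·c^2 − 438·a^2·c − 73·a^2·b·c + 120·a^3·c + 180·a^3 + 30·a^3·b − 196·a·c^3 − 294·a·c^2 − 49·a·b·c^2 + 156·a·c^2 + 234·a·c + 39·a·b·c − 60·a^2·c − 90·a^2 − 15·a^2·b − 264·a·b·c − 396·a·b − 66·a·b^2 + 92·b^2·c^2 + 138·b^2·c + 23·b^3·c − 120·b^3·c − 180·b^3 − 30·b^4 + 28·b·c^3 + 42·b·c^2 + 7·b^2·c^2 − 228·b·c^2 − 342·b·c − 57·b^2·c + 180·b^2·c + 270·b^2 + 45·b^3 − 24·c^4 − 36·c^3 − 6·b·c^3 + 72·c^3 + 108·c^2 + 18·b·c^2    [distributive law]
= 391·a·b·c^2 + 435·a·b·c − 74·a·b^2·c + 495·a^2·b·c + 837·a^2·b + 142·a^2·b^2 − 342·a·b^2 − 46·a·b^3 − 292·a^2·c^2 − 498·a^2·c + 120·a^3·c + 180·a^3 + 30·a^3·b − 196·a·c^3 − 138·a·c^2 + 234·a·c − 90·a^2 − 396·a·b + 99·b^2·c^2 + 261·b^2·c − 97·b^3·c − 135·b^3 − 30·b^4 + 22·b·c^3 − 168·b·c^2 − 342·b·c + 270·b^2 − 24·c^4 + 36·c^3 + 108·c^2    [combine like terms]

391·a·b·c^2 + 435·a·b·c − 74·a·b^2·c + 495·a^2·b·c + 837·a^2·b + 142·a^2·b^2 − 342·a·b^2 − 46·a·b^3 − 292·a^2·c^2 − 498·a^2·c + 120·a^3·c + 180·a^3 + 30·a^3·b − 196·a·c^3 − 138·a·c^2 + 234·a·c − 90·a^2 − 396·a·b + 99·b^2·c^2 + 261·b^2·c − 97·b^3·c − 135·b^3 − 30·b^4 + 22·b·c^3 − 168·b·c^2 − 342·b·c + 270·b^2 − 24·c^4 + 36·c^3 + 108·c^2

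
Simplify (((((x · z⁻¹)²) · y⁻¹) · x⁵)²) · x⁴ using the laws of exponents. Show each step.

(((((x · z⁻¹)²) · y⁻¹) · x⁵)²) · x⁴
= (((((x · z⁻¹)²) · y⁻¹)²) · ((x⁵)²)) · x⁴    [power of a product]
= (((((x · z⁻¹)²)²) · ((y⁻¹)²)) · ((x⁵)²)) · x⁴    [power of a product]
= ((((x · z⁻¹)⁴) · ((y⁻¹)²)) · ((x⁵)²)) · x⁴    [power of a power]
= ((((x⁴) · ((z⁻¹)⁴)) · ((y⁻¹)²)) · ((x⁵)²)) · x⁴    [power of a product]
= (((x⁴ · z⁻⁴) · ((y⁻¹)²)) · ((x⁵)²)) · x⁴    [power of a power]
= (((x⁴ · z⁻⁴) · y⁻²) · ((x⁵)²)) · x⁴    [power of a power]
= (((x⁴ · z⁻⁴) · y⁻²) · x¹⁰) · x⁴    [power of a power]
= x¹⁸y⁻²z⁻⁴    [product of powers]

x¹⁸y⁻²z⁻⁴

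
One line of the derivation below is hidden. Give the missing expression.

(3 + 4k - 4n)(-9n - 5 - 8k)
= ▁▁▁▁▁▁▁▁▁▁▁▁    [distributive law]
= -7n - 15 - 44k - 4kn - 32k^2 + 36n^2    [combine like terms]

Applying distributive law to the line above:

-27n - 15 - 24k - 36kn - 20k - 32k^2 + 36n^2 + 20n + 32kn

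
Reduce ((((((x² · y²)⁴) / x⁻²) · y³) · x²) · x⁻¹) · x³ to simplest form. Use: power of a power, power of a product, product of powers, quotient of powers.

((((((x² · y²)⁴) / x⁻²) · y³) · x²) · x⁻¹) · x³
= (((((((x²)⁴) · ((y²)⁴)) / x⁻²) · y³) · x²) · x⁻¹) · x³    [power of a product]
= (((((x⁸ · ((y²)⁴)) / x⁻²) · y³) · x²) · x⁻¹) · x³    [power of a power]
= (((((x⁸ · y⁸) / x⁻²) · y³) · x²) · x⁻¹) · x³    [power of a power]
= x¹⁴·y¹¹    [quotient of powers; product of powers]

x¹⁴·y¹¹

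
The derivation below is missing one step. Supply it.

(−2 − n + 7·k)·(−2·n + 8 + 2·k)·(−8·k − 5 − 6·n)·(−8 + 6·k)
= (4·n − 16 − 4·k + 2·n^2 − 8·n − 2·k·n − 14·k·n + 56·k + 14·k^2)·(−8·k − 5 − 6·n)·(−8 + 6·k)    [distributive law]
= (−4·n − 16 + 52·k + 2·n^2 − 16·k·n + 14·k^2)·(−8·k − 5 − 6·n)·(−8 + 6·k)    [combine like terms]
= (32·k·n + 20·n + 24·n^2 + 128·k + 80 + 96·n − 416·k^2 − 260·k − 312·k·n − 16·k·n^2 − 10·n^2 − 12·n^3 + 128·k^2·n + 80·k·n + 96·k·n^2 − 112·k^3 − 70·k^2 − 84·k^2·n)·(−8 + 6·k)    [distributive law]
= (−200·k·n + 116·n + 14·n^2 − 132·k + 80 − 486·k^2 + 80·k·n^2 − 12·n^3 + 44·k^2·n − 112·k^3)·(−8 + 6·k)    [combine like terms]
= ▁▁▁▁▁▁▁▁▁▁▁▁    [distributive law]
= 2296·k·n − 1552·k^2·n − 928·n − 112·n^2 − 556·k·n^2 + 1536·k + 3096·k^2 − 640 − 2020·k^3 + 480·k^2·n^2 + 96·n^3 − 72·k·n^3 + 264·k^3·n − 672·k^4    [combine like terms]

After distributive law, the bracketed line is:

1600·k·n − 1200·k^2·n − 928·n + 696·k·n − 112·n^2 + 84·k·n^2 + 1056·k − 792·k^2 − 640 + 480·k + 3888·k^2 − 2916·k^3 − 640·k·n^2 + 480·k^2·n^2 + 96·n^3 − 72·k·n^3 − 352·k^2·n + 264·k^3·n + 896·k^3 − 672·k^4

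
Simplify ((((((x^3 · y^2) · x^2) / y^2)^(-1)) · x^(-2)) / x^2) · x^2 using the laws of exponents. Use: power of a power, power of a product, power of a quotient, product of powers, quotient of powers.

((((((x^3 · y^2) · x^2) / y^2)^(-1)) · x^(-2)) / x^2) · x^2
= ((((((x^3 · y^2) · x^2)^(-1)) / ((y^2)^(-1))) · x^(-2)) / x^2) · x^2    [power of a quotient]
= ((((((x^3 · y^2)^(-1)) · ((x^2)^(-1))) / ((y^2)^(-1))) · x^(-2)) / x^2) · x^2    [power of a product]
= (((((((x^3)^(-1)) · ((y^2)^(-1))) · ((x^2)^(-1))) / ((y^2)^(-1))) · x^(-2)) / x^2) · x^2    [power of a product]
= (((((x^(-3) · ((y^2)^(-1))) · ((x^2)^(-1))) / ((y^2)^(-1))) · x^(-2)) / x^2) · x^2    [power of a power]
= (((((x^(-3) · y^(-2)) · ((x^2)^(-1))) / ((y^2)^(-1))) · x^(-2)) / x^2) · x^2    [power of a power]
= (((((x^(-3) · y^(-2)) · x^(-2)) / ((y^2)^(-1))) · x^(-2)) / x^2) · x^2    [power of a power]
= (((((x^(-3) · y^(-2)) · x^(-2)) / y^(-2)) · x^(-2)) / x^2) · x^2    [power of a power]
= x^(-7)    [quotient of powers; product of powers]

x^(-7)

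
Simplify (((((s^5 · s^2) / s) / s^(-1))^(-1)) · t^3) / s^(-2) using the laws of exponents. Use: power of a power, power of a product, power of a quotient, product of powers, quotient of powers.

s^(-5)·t^3

(((((s^5 · s^2) / s) / s^(-1))^(-1)) · t^3) / s^(-2)
= (((((s^5 · s^2) / s)^(-1)) / ((s^(-1))^(-1))) · t^3) / s^(-2)    [power of a quotient]
= (((((s^5 · s^2)^(-1)) / (s^(-1))) / ((s^(-1))^(-1))) · t^3) / s^(-2)    [power of a quotient]
= ((((((s^5)^(-1)) · ((s^2)^(-1))) / (s^(-1))) / ((s^(-1))^(-1))) · t^3) / s^(-2)    [power of a product]
= ((((s^(-5) · ((s^2)^(-1))) / (s^(-1))) / ((s^(-1))^(-1))) · t^3) / s^(-2)    [power of a power]
= ((((s^(-5) · s^(-2)) / (s^(-1))) / ((s^(-1))^(-1))) · t^3) / s^(-2)    [power of a power]
= (((s^(-7) / (s^(-1))) / ((s^(-1))^(-1))) · t^3) / s^(-2)    [product of powers]
= ((s^(-6) / ((s^(-1))^(-1))) · t^3) / s^(-2)    [quotient of powers]
= ((s^(-6) / s) · t^3) / s^(-2)    [power of a power]
= (s^(-7) · t^3) / s^(-2)    [quotient of powers]
= s^(-5)·t^3    [quotient of powers]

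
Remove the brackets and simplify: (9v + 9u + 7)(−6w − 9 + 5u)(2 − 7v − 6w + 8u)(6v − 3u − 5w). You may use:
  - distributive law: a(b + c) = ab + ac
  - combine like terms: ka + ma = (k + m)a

(9v + 9u + 7)(−6w − 9 + 5u)(2 − 7v − 6w + 8u)(6v − 3u − 5w)
= (−54vw − 81v + 45uv − 54uw − 81u + 45u^2 − 42w − 63 + 35u)(2 − 7v − 6w + 8u)(6v − 3u − 5w)    [distributive law]
= (−54vw − 81v + 45uv − 54uw − 46u + 45u^2 − 42w − 63)(2 − 7v − 6w + 8u)(6v − 3u − 5w)    [combine like terms]
= (−108vw + 378v^2w + 324vw^2 − 432uvw − 162v + 567v^2 + 486vw − 648uv + 90uv − 315uv^2 − 270uvw + 360u^2v − 108uw + 378uvw + 324uw^2 − 432u^2w − 92u + 322uv + 276uw − 368u^2 + 90u^2 − 315u^2v − 270u^2w + 360u^3 − 84w + 294vw + 252w^2 − 336uw − 126 + 441v + 378w − 504u)(6v − 3u − 5w)    [distributive law]
= (672vw + 378v^2w + 324vw^2 − 324uvw + 279v + 567v^2 − 236uv − 315uv^2 + 45u^2v − 168uw + 324uw^2 − 702u^2w − 596u − 278u^2 + 360u^3 + 294w + 252w^2 − 126)(6v − 3u − 5w)    [combine like terms]
= 4032v^2w − 2016uvw − 3360vw^2 + 2268v^3w − 1134uv^2w − 1890v^2w^2 + 1944v^2w^2 − 972uvw^2 − 1620vw^3 − 1944uv^2w + 972u^2vw + 1620uvw^2 + 1674v^2 − 837uv − 1395vw + 3402v^3 − 1701uv^2 − 2835v^2w − 1416uv^2 + 708u^2v + 1180uvw − 1890uv^3 + 945u^2v^2 + 1575uv^2w + 270u^2v^2 − 135u^3v − 225u^2vw − 1008uvw + 504u^2w + 840uw^2 + 1944uvw^2 − 972u^2w^2 − 1620uw^3 − 4212u^2vw + 2106u^3w + 3510u^2w^2 − 3576uv + 1788u^2 + 2980uw − 1668u^2v + 834u^3 + 1390u^2w + 2160u^3v − 1080u^4 − 1800u^3w + 1764vw − 882uw − 1470w^2 + 1512vw^2 − 756uw^2 − 1260w^3 − 756v + 378u + 630w    [distributive law]
= 1197v^2w − 1844uvw − 1848vw^2 + 2268v^3w − 1503uv^2w + 54v^2w^2 + 2592uvw^2 − 1620vw^3 − 3465u^2vw + 1674v^2 − 4413uv + 369vw + 3402v^3 − 3117uv^2 − 960u^2v − 1890uv^3 + 1215u^2v^2 + 2025u^3v + 1894u^2w + 84uw^2 + 2538u^2w^2 − 1620uw^3 + 306u^3w + 1788u^2 + 2098uw + 834u^3 − 1080u^4 − 1470w^2 − 1260w^3 − 756v + 378u + 630w    [combine like terms]

1197v^2w − 1844uvw − 1848vw^2 + 2268v^3w − 1503uv^2w + 54v^2w^2 + 2592uvw^2 − 1620vw^3 − 3465u^2vw + 1674v^2 − 4413uv + 369vw + 3402v^3 − 3117uv^2 − 960u^2v − 1890uv^3 + 1215u^2v^2 + 2025u^3v + 1894u^2w + 84uw^2 + 2538u^2w^2 − 1620uw^3 + 306u^3w + 1788u^2 + 2098uw + 834u^3 − 1080u^4 − 1470w^2 − 1260w^3 − 756v + 378u + 630w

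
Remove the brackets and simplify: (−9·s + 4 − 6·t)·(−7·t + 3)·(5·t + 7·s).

609·s·t^2 + 441·s^2·t − 457·s·t − 189·s^2 − 230·t^2 + 60·t + 84·s + 210·t^3

(−9·s + 4 − 6·t)·(−7·t + 3)·(5·t + 7·s)
= (63·s·t − 27·s − 28·t + 12 + 42·t^2 − 18·t)·(5·t + 7·s)    [distributive law]
= (63·s·t − 27·s − 46·t + 12 + 42·t^2)·(5·t + 7·s)    [combine like terms]
= 315·s·t^2 + 441·s^2·t − 135·s·t − 189·s^2 − 230·t^2 − 322·s·t + 60·t + 84·s + 210·t^3 + 294·s·t^2    [distributive law]
= 609·s·t^2 + 441·s^2·t − 457·s·t − 189·s^2 − 230·t^2 + 60·t + 84·s + 210·t^3    [combine like terms]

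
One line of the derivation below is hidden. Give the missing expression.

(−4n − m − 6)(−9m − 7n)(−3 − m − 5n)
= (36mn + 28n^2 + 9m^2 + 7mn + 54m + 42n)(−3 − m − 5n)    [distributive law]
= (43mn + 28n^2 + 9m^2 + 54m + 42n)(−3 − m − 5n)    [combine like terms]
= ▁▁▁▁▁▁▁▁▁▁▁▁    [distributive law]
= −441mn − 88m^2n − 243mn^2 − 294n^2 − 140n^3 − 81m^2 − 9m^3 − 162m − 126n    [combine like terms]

By distributive law:

−129mn − 43m^2n − 215mn^2 − 84n^2 − 28mn^2 − 140n^3 − 27m^2 − 9m^3 − 45m^2n − 162m − 54m^2 − 270mn − 126n − 42mn − 210n^2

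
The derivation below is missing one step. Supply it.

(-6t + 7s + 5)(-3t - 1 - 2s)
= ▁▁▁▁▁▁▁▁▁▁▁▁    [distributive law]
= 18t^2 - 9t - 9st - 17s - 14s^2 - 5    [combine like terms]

By distributive law:

18t^2 + 6t + 12st - 21st - 7s - 14s^2 - 15t - 5 - 10s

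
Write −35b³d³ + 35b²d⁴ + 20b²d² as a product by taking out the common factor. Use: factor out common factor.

5b²d²(−7bd + 7d² + 4)

−35b³d³ + 35b²d⁴ + 20b²d²
= 5(−7b³d³ + 7b²d⁴ + 4b²d²)    [factor out 5]
= 5b²d²(−7bd + 7d² + 4)    [factor out b²d²]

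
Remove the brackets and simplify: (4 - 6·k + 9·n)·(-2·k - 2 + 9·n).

(4 - 6·k + 9·n)·(-2·k - 2 + 9·n)
= -8·k - 8 + 36·n + 12·k^2 + 12·k - 54·k·n - 18·k·n - 18·n + 81·n^2    [distributive law]
= 4·k - 8 + 18·n + 12·k^2 - 72·k·n + 81·n^2    [combine like terms]

4·k - 8 + 18·n + 12·k^2 - 72·k·n + 81·n^2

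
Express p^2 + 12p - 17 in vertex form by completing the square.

p^2 + 12p - 17
= p^2 + 12p + 36 - 36 - 17    [add and subtract 36]
= (p + 6)^2 - 36 - 17    [perfect-square identity]
= (p + 6)^2 - 53    [combine constants]

(p + 6)^2 - 53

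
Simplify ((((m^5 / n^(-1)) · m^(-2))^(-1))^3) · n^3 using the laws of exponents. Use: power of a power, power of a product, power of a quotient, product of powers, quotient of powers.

m^(-9)

((((m^5 / n^(-1)) · m^(-2))^(-1))^3) · n^3
= (((m^5 / n^(-1)) · m^(-2))^(-3)) · n^3    [power of a power]
= (((m^5 / n^(-1))^(-3)) · ((m^(-2))^(-3))) · n^3    [power of a product]
= ((((m^5)^(-3)) / ((n^(-1))^(-3))) · ((m^(-2))^(-3))) · n^3    [power of a quotient]
= ((m^(-15) / ((n^(-1))^(-3))) · ((m^(-2))^(-3))) · n^3    [power of a power]
= ((m^(-15) / n^3) · ((m^(-2))^(-3))) · n^3    [power of a power]
= ((m^(-15) / n^3) · m^6) · n^3    [power of a power]
= m^(-9)    [quotient of powers; product of powers]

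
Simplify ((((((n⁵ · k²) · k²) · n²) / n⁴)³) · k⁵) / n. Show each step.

k¹⁷n⁸

((((((n⁵ · k²) · k²) · n²) / n⁴)³) · k⁵) / n
= ((((((n⁵ · k²) · k²) · n²)³) / ((n⁴)³)) · k⁵) / n    [power of a quotient]
= ((((((n⁵ · k²) · k²)³) · ((n²)³)) / ((n⁴)³)) · k⁵) / n    [power of a product]
= ((((((n⁵ · k²)³) · ((k²)³)) · ((n²)³)) / ((n⁴)³)) · k⁵) / n    [power of a product]
= (((((((n⁵)³) · ((k²)³)) · ((k²)³)) · ((n²)³)) / ((n⁴)³)) · k⁵) / n    [power of a product]
= (((((n¹⁵ · ((k²)³)) · ((k²)³)) · ((n²)³)) / ((n⁴)³)) · k⁵) / n    [power of a power]
= (((((n¹⁵ · k⁶) · ((k²)³)) · ((n²)³)) / ((n⁴)³)) · k⁵) / n    [power of a power]
= (((((n¹⁵ · k⁶) · k⁶) · ((n²)³)) / ((n⁴)³)) · k⁵) / n    [power of a power]
= (((((n¹⁵ · k⁶) · k⁶) · n⁶) / ((n⁴)³)) · k⁵) / n    [power of a power]
= (((((n¹⁵ · k⁶) · k⁶) · n⁶) / n¹²) · k⁵) / n    [power of a power]
= k¹⁷n⁸    [quotient of powers; product of powers]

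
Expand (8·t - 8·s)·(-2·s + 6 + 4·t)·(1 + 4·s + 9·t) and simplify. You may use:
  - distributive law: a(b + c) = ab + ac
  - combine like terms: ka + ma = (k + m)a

-288·s·t - 48·s²·t - 304·s·t² + 48·t + 464·t² + 288·t³ - 176·s² + 64·s³ - 48·s

(8·t - 8·s)·(-2·s + 6 + 4·t)·(1 + 4·s + 9·t)
= (-16·s·t + 48·t + 32·t² + 16·s² - 48·s - 32·s·t)·(1 + 4·s + 9·t)    [distributive law]
= (-48·s·t + 48·t + 32·t² + 16·s² - 48·s)·(1 + 4·s + 9·t)    [combine like terms]
= -48·s·t - 192·s²·t - 432·s·t² + 48·t + 192·s·t + 432·t² + 32·t² + 128·s·t² + 288·t³ + 16·s² + 64·s³ + 144·s²·t - 48·s - 192·s² - 432·s·t    [distributive law]
= -288·s·t - 48·s²·t - 304·s·t² + 48·t + 464·t² + 288·t³ - 176·s² + 64·s³ - 48·s    [combine like terms]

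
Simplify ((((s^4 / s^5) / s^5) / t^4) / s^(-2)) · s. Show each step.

((((s^4 / s^5) / s^5) / t^4) / s^(-2)) · s
= (((s^(-1) / s^5) / t^4) / s^(-2)) · s    [quotient of powers]
= ((s^(-6) / t^4) / s^(-2)) · s    [quotient of powers]
= s^(-3)t^(-4)    [quotient of powers; product of powers]

s^(-3)t^(-4)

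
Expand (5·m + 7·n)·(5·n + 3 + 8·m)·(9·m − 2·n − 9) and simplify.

(5·m + 7·n)·(5·n + 3 + 8·m)·(9·m − 2·n − 9)
= (25·m·n + 15·m + 40·m² + 35·n² + 21·n + 56·m·n)·(9·m − 2·n − 9)    [distributive law]
= (81·m·n + 15·m + 40·m² + 35·n² + 21·n)·(9·m − 2·n − 9)    [combine like terms]
= 729·m²·n − 162·m·n² − 729·m·n + 135·m² − 30·m·n − 135·m + 360·m³ − 80·m²·n − 360·m² + 315·m·n² − 70·n³ − 315·n² + 189·m·n − 42·n² − 189·n    [distributive law]
= 649·m²·n + 153·m·n² − 570·m·n − 225·m² − 135·m + 360·m³ − 70·n³ − 357·n² − 189·n    [combine like terms]

649·m²·n + 153·m·n² − 570·m·n − 225·m² − 135·m + 360·m³ − 70·n³ − 357·n² − 189·n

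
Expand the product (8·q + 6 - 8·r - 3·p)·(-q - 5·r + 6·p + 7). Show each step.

-8·q^2 - 32·q·r + 51·p·q + 50·q - 86·r + 15·p + 42 + 40·r^2 - 33·p·r - 18·p^2

(8·q + 6 - 8·r - 3·p)·(-q - 5·r + 6·p + 7)
= -8·q^2 - 40·q·r + 48·p·q + 56·q - 6·q - 30·r + 36·p + 42 + 8·q·r + 40·r^2 - 48·p·r - 56·r + 3·p·q + 15·p·r - 18·p^2 - 21·p    [distributive law]
= -8·q^2 - 32·q·r + 51·p·q + 50·q - 86·r + 15·p + 42 + 40·r^2 - 33·p·r - 18·p^2    [combine like terms]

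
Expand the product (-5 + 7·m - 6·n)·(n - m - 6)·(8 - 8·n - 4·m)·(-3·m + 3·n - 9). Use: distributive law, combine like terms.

-3756·m·n + 2688·n^2 + 648·n + 2436·m·n^2 - 1320·n^3 - 588·m^2·n + 420·m^2 + 3024·m - 528·m^3 - 2160 + 252·m^2·n^2 - 384·m·n^3 + 72·m^3·n - 84·m^4 + 144·n^4

(-5 + 7·m - 6·n)·(n - m - 6)·(8 - 8·n - 4·m)·(-3·m + 3·n - 9)
= (-5·n + 5·m + 30 + 7·m·n - 7·m^2 - 42·m - 6·n^2 + 6·m·n + 36·n)·(8 - 8·n - 4·m)·(-3·m + 3·n - 9)    [distributive law]
= (31·n - 37·m + 30 + 13·m·n - 7·m^2 - 6·n^2)·(8 - 8·n - 4·m)·(-3·m + 3·n - 9)    [combine like terms]
= (248·n - 248·n^2 - 124·m·n - 296·m + 296·m·n + 148·m^2 + 240 - 240·n - 120·m + 104·m·n - 104·m·n^2 - 52·m^2·n - 56·m^2 + 56·m^2·n + 28·m^3 - 48·n^2 + 48·n^3 + 24·m·n^2)·(-3·m + 3·n - 9)    [distributive law]
= (8·n - 296·n^2 + 276·m·n - 416·m + 92·m^2 + 240 - 80·m·n^2 + 4·m^2·n + 28·m^3 + 48·n^3)·(-3·m + 3·n - 9)    [combine like terms]
= -24·m·n + 24·n^2 - 72·n + 888·m·n^2 - 888·n^3 + 2664·n^2 - 828·m^2·n + 828·m·n^2 - 2484·m·n + 1248·m^2 - 1248·m·n + 3744·m - 276·m^3 + 276·m^2·n - 828·m^2 - 720·m + 720·n - 2160 + 240·m^2·n^2 - 240·m·n^3 + 720·m·n^2 - 12·m^3·n + 12·m^2·n^2 - 36·m^2·n - 84·m^4 + 84·m^3·n - 252·m^3 - 144·m·n^3 + 144·n^4 - 432·n^3    [distributive law]
= -3756·m·n + 2688·n^2 + 648·n + 2436·m·n^2 - 1320·n^3 - 588·m^2·n + 420·m^2 + 3024·m - 528·m^3 - 2160 + 252·m^2·n^2 - 384·m·n^3 + 72·m^3·n - 84·m^4 + 144·n^4    [combine like terms]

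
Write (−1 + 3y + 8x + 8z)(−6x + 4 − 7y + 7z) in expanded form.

(−1 + 3y + 8x + 8z)(−6x + 4 − 7y + 7z)
= 6x − 4 + 7y − 7z − 18xy + 12y − 21y^2 + 21yz − 48x^2 + 32x − 56xy + 56xz − 48xz + 32z − 56yz + 56z^2    [distributive law]
= 38x − 4 + 19y + 25z − 74xy − 21y^2 − 35yz − 48x^2 + 8xz + 56z^2    [combine like terms]

38x − 4 + 19y + 25z − 74xy − 21y^2 − 35yz − 48x^2 + 8xz + 56z^2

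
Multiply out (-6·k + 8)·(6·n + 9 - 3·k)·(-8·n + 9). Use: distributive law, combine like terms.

288·k·n² + 300·k·n - 702·k - 144·k²·n + 162·k² - 384·n² - 144·n + 648

(-6·k + 8)·(6·n + 9 - 3·k)·(-8·n + 9)
= (-36·k·n - 54·k + 18·k² + 48·n + 72 - 24·k)·(-8·n + 9)    [distributive law]
= (-36·k·n - 78·k + 18·k² + 48·n + 72)·(-8·n + 9)    [combine like terms]
= 288·k·n² - 324·k·n + 624·k·n - 702·k - 144·k²·n + 162·k² - 384·n² + 432·n - 576·n + 648    [distributive law]
= 288·k·n² + 300·k·n - 702·k - 144·k²·n + 162·k² - 384·n² - 144·n + 648    [combine like terms]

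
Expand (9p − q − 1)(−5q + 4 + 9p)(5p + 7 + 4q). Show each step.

(9p − q − 1)(−5q + 4 + 9p)(5p + 7 + 4q)
= (−45pq + 36p + 81p² + 5q² − 4q − 9pq + 5q − 4 − 9p)(5p + 7 + 4q)    [distributive law]
= (−54pq + 27p + 81p² + 5q² + q − 4)(5p + 7 + 4q)    [combine like terms]
= −270p²q − 378pq − 216pq² + 135p² + 189p + 108pq + 405p³ + 567p² + 324p²q + 25pq² + 35q² + 20q³ + 5pq + 7q + 4q² − 20p − 28 − 16q    [distributive law]
= 54p²q − 265pq − 191pq² + 702p² + 169p + 405p³ + 39q² + 20q³ − 9q − 28    [combine like terms]

54p²q − 265pq − 191pq² + 702p² + 169p + 405p³ + 39q² + 20q³ − 9q − 28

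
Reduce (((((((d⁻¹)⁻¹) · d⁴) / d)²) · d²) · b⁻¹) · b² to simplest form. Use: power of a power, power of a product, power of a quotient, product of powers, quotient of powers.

bd¹⁰

(((((((d⁻¹)⁻¹) · d⁴) / d)²) · d²) · b⁻¹) · b²
= (((((((d⁻¹)⁻¹) · d⁴)²) / (d²)) · d²) · b⁻¹) · b²    [power of a quotient]
= (((((((d⁻¹)⁻¹)²) · ((d⁴)²)) / (d²)) · d²) · b⁻¹) · b²    [power of a product]
= ((((((d⁻¹)⁻²) · ((d⁴)²)) / (d²)) · d²) · b⁻¹) · b²    [power of a power]
= ((((d² · ((d⁴)²)) / (d²)) · d²) · b⁻¹) · b²    [power of a power]
= ((((d² · d⁸) / (d²)) · d²) · b⁻¹) · b²    [power of a power]
= (((d¹⁰ / (d²)) · d²) · b⁻¹) · b²    [product of powers]
= ((d⁸ · d²) · b⁻¹) · b²    [quotient of powers]
= (d¹⁰ · b⁻¹) · b²    [product of powers]
= bd¹⁰    [product of powers]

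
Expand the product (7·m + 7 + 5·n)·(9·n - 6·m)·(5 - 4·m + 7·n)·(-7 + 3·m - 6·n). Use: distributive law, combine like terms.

4872·m·n + 2091·m^2·n + 3927·m·n^2 - 2286·m^3·n + 2709·m^2·n^2 + 639·m·n^3 - 336·m^2 - 1302·m^3 + 504·m^4 - 2205·n - 6552·n^2 - 6201·n^3 + 1470·m - 1890·n^4

(7·m + 7 + 5·n)·(9·n - 6·m)·(5 - 4·m + 7·n)·(-7 + 3·m - 6·n)
= (63·m·n - 42·m^2 + 63·n - 42·m + 45·n^2 - 30·m·n)·(5 - 4·m + 7·n)·(-7 + 3·m - 6·n)    [distributive law]
= (33·m·n - 42·m^2 + 63·n - 42·m + 45·n^2)·(5 - 4·m + 7·n)·(-7 + 3·m - 6·n)    [combine like terms]
= (165·m·n - 132·m^2·n + 231·m·n^2 - 210·m^2 + 168·m^3 - 294·m^2·n + 315·n - 252·m·n + 441·n^2 - 210·m + 168·m^2 - 294·m·n + 225·n^2 - 180·m·n^2 + 315·n^3)·(-7 + 3·m - 6·n)    [distributive law]
= (-381·m·n - 426·m^2·n + 51·m·n^2 - 42·m^2 + 168·m^3 + 315·n + 666·n^2 - 210·m + 315·n^3)·(-7 + 3·m - 6·n)    [combine like terms]
= 2667·m·n - 1143·m^2·n + 2286·m·n^2 + 2982·m^2·n - 1278·m^3·n + 2556·m^2·n^2 - 357·m·n^2 + 153·m^2·n^2 - 306·m·n^3 + 294·m^2 - 126·m^3 + 252·m^2·n - 1176·m^3 + 504·m^4 - 1008·m^3·n - 2205·n + 945·m·n - 1890·n^2 - 4662·n^2 + 1998·m·n^2 - 3996·n^3 + 1470·m - 630·m^2 + 1260·m·n - 2205·n^3 + 945·m·n^3 - 1890·n^4    [distributive law]
= 4872·m·n + 2091·m^2·n + 3927·m·n^2 - 2286·m^3·n + 2709·m^2·n^2 + 639·m·n^3 - 336·m^2 - 1302·m^3 + 504·m^4 - 2205·n - 6552·n^2 - 6201·n^3 + 1470·m - 1890·n^4    [combine like terms]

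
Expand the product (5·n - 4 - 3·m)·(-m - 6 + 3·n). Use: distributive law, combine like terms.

-14·m·n - 42·n + 15·n² + 22·m + 24 + 3·m²

(5·n - 4 - 3·m)·(-m - 6 + 3·n)
= -5·m·n - 30·n + 15·n² + 4·m + 24 - 12·n + 3·m² + 18·m - 9·m·n    [distributive law]
= -14·m·n - 42·n + 15·n² + 22·m + 24 + 3·m²    [combine like terms]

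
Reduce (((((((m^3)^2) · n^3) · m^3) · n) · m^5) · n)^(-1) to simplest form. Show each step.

m^(-14)n^(-5)

(((((((m^3)^2) · n^3) · m^3) · n) · m^5) · n)^(-1)
= (((((((m^3)^2) · n^3) · m^3) · n) · m^5)^(-1)) · (n^(-1))    [power of a product]
= (((((((m^3)^2) · n^3) · m^3) · n)^(-1)) · ((m^5)^(-1))) · (n^(-1))    [power of a product]
= (((((((m^3)^2) · n^3) · m^3)^(-1)) · (n^(-1))) · ((m^5)^(-1))) · (n^(-1))    [power of a product]
= (((((((m^3)^2) · n^3)^(-1)) · ((m^3)^(-1))) · (n^(-1))) · ((m^5)^(-1))) · (n^(-1))    [power of a product]
= (((((((m^3)^2)^(-1)) · ((n^3)^(-1))) · ((m^3)^(-1))) · (n^(-1))) · ((m^5)^(-1))) · (n^(-1))    [power of a product]
= ((((((m^3)^(-2)) · ((n^3)^(-1))) · ((m^3)^(-1))) · (n^(-1))) · ((m^5)^(-1))) · (n^(-1))    [power of a power]
= ((((m^(-6) · ((n^3)^(-1))) · ((m^3)^(-1))) · (n^(-1))) · ((m^5)^(-1))) · (n^(-1))    [power of a power]
= ((((m^(-6) · n^(-3)) · ((m^3)^(-1))) · (n^(-1))) · ((m^5)^(-1))) · (n^(-1))    [power of a power]
= ((((m^(-6) · n^(-3)) · m^(-3)) · (n^(-1))) · ((m^5)^(-1))) · (n^(-1))    [power of a power]
= ((((m^(-6) · n^(-3)) · m^(-3)) · n^(-1)) · m^(-5)) · (n^(-1))    [power of a power]
= m^(-14)n^(-5)    [product of powers]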